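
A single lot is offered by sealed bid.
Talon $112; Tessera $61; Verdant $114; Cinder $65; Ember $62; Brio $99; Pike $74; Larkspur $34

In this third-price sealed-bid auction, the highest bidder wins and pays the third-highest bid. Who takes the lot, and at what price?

Verdant pays $99

Sorting bids: 114 (Verdant) > 112 (Talon) > 99 (Brio) > 74 (Pike) > 65 (Cinder) > 62 (Ember) > …
Verdant wins; payment is bid #3 in the ranking = $99.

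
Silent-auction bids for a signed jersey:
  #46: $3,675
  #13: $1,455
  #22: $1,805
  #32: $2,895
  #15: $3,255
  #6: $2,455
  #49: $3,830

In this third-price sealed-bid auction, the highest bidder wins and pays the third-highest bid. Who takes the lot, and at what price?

Sorting bids: 3,830 (#49) > 3,675 (#46) > 3,255 (#15) > 2,895 (#32) > 2,455 (#6) > 1,805 (#22) > …
#49 is highest; pays the third-highest bid, $3,255.

#49 pays $3,255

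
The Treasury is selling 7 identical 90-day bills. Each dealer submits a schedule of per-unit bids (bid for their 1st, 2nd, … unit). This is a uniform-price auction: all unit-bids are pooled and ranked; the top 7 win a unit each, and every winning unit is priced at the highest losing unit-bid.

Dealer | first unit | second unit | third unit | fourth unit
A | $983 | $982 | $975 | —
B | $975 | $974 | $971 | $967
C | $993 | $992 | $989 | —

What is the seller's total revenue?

All unit-bids, highest first — top 7: 993 (C-1), 992 (C-2), 989 (C-3), 983 (A-1), 982 (A-2), 975 (A-3), 975 (B-1)
Highest rejected unit-bid = $974.
Allocation: A 3, B 1, C 3. Every unit priced at $974.
Revenue = 7 × 974 = $6,818.

Total revenue: $6,818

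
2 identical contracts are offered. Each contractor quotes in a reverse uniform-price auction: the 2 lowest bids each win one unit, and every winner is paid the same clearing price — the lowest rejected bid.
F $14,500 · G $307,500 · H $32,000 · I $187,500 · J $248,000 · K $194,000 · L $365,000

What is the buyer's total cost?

Ordering the bids: 14,500 (F), 32,000 (H), 187,500 (I), 194,000 (K), …
Lowest 2: F, H.
Clearing price = lowest rejected bid = $187,500.
Total cost = 2 × $187,500 = $375,000.

Total cost: $375,000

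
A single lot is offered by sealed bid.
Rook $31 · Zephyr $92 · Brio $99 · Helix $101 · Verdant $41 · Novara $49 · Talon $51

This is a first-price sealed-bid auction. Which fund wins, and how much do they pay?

Sorting bids: 101 (Helix) > 99 (Brio) > 92 (Zephyr) > 51 (Talon) > 49 (Novara) > 41 (Verdant) > …
Helix is highest → pays own bid, $101.

Helix pays $101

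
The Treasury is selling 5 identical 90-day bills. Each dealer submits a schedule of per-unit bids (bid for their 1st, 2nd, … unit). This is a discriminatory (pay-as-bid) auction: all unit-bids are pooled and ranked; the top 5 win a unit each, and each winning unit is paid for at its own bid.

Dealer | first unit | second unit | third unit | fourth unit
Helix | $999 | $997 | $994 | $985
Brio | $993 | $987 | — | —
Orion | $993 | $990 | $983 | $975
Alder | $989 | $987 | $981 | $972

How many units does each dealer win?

Merging the schedules and taking the best 5: 999 (Helix-1), 997 (Helix-2), 994 (Helix-3), 993 (Brio-1), 993 (Orion-1)
Next rejected bid: $990 (not a price — pay-as-bid).
Allocation: Brio 1, Helix 3, Orion 1.

Brio 1, Helix 3, Orion 1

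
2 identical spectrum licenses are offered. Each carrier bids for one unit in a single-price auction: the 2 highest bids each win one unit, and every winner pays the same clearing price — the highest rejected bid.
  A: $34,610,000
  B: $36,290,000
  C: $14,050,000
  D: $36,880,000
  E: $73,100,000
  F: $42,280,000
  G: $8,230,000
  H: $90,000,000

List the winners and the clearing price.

H, E; each pays $42,280,000

Ordering the bids: 90,000,000 (H), 73,100,000 (E), 42,280,000 (F), 36,880,000 (D), …
Top 2: H, E.
Highest unsuccessful bid: $42,280,000 → clearing price.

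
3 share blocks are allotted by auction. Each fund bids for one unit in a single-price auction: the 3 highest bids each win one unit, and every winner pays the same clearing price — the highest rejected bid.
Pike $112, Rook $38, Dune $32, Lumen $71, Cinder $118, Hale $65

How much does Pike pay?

Sorting: 118 (Cinder), 112 (Pike), 71 (Lumen), 65 (Hale), 38 (Rook), …
Winners (3 units): Cinder, Pike, Lumen.
Clearing price = highest rejected bid = $65.
Pike wins → pays $65.

Pike pays $65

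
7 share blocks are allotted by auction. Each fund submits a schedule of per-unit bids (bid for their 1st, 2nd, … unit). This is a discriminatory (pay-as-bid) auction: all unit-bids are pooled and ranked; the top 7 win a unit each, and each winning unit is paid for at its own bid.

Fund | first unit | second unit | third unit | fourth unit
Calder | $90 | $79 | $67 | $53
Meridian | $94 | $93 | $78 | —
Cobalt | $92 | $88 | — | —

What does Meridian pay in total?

Pooled unit-bids ranked (top 7): 94 (Meridian-1), 93 (Meridian-2), 92 (Cobalt-1), 90 (Calder-1), 88 (Cobalt-2), 79 (Calder-2), 78 (Meridian-3)
Next rejected bid: $67 (not a price — pay-as-bid).
Meridian's winning unit-bids: 94 + 93 + 78 = $265.

Meridian pays $265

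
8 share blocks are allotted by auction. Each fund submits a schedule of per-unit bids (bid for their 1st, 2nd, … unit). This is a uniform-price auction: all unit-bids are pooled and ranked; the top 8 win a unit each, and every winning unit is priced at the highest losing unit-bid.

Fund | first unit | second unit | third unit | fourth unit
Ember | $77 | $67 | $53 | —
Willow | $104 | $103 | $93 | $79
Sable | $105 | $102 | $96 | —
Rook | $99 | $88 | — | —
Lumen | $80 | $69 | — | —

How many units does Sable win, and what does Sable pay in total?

Sable: 3 units, pays $240

Merging the schedules and taking the best 8: 105 (Sable-1), 104 (Willow-1), 103 (Willow-2), 102 (Sable-2), 99 (Rook-1), 96 (Sable-3), 93 (Willow-3), 88 (Rook-2)
First bid not allocated: $80.
Sable wins 3 unit(s) at $80 each.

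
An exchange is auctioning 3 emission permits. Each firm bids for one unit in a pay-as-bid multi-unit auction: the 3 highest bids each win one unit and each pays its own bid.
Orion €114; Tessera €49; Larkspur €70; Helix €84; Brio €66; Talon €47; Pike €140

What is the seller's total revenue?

Sorting: 140 (Pike), 114 (Orion), 84 (Helix), 70 (Larkspur), 66 (Brio), …
Winners (3 units): Pike, Orion, Helix.
Total revenue = 140 + 114 + 84 = €338.

Total revenue: €338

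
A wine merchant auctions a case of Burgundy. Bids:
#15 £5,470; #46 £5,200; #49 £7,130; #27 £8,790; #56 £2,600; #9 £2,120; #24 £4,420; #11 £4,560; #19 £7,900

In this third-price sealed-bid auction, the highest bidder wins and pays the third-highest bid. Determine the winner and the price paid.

Third-price sealed-bid auction: the highest bidder wins and pays the third-highest bid.
Bids in order: 8,790 (#27) > 7,900 (#19) > 7,130 (#49) > 5,470 (#15) > 5,200 (#46) > 4,560 (#11) > …
#27 is highest; pays the third-highest bid, £7,130.

#27 pays £7,130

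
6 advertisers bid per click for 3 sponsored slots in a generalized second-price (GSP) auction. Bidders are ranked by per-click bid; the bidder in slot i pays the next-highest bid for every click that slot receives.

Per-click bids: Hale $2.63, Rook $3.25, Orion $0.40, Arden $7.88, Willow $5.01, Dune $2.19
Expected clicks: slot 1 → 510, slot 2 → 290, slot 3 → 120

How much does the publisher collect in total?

Total revenue: $3813.20

Per-click bids in order: $7.88 (Arden) > $5.01 (Willow) > $3.25 (Rook) > $2.63 (Hale) > …
Slot 1: Arden pays $5.01 × 510 = $2555.10
Slot 2: Willow pays $3.25 × 290 = $942.50
Slot 3: Rook pays $2.63 × 120 = $315.60
Total = $3813.20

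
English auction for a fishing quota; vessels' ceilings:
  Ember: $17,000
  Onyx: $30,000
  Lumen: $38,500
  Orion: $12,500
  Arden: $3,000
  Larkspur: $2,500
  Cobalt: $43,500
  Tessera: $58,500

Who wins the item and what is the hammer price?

Limits ranked: 58,500 (Tessera) > 43,500 (Cobalt) > 38,500 (Lumen) > 30,000 (Onyx) > 17,000 (Ember) > 12,500 (Orion) > …
Bidding ends when Cobalt exits at $43,500; Tessera takes it.

Tessera wins at $43,500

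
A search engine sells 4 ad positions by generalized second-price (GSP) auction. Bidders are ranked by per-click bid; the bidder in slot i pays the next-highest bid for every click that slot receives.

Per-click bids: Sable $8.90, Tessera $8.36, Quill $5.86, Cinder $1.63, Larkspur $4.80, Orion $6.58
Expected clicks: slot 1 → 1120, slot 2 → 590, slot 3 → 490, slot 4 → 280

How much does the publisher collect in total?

Total revenue: $17460.80

Per-click bids in order: $8.90 (Sable) > $8.36 (Tessera) > $6.58 (Orion) > $5.86 (Quill) > $4.80 (Larkspur) > …
Slot 1: Sable pays $8.36 × 1120 = $9363.20
Slot 2: Tessera pays $6.58 × 590 = $3882.20
Slot 3: Orion pays $5.86 × 490 = $2871.40
Slot 4: Quill pays $4.80 × 280 = $1344.00
Total = $17460.80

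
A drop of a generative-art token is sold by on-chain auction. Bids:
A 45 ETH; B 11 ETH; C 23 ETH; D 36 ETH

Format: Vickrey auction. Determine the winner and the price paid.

Bids ranked: 45 (A) > 36 (D) > 23 (C) > 11 (B)
A is highest; pays the second-highest bid, 36 ETH.

A pays 36 ETH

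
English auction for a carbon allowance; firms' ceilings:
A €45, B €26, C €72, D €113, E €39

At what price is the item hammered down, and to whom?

Rule: the price rises until one bidder remains; the winner pays the price at which the last rival dropped out.
Limits in order: 113 (D) > 72 (C) > 45 (A) > 39 (E) > 26 (B)
Bidding ends when C exits at €72; D takes it.

D wins at €72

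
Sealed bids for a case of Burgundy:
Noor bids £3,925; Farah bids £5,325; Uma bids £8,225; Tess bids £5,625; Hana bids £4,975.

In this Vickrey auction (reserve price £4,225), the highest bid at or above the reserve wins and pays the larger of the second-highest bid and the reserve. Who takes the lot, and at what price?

Bids in order: 8,225 (Uma) > 5,625 (Tess) > 5,325 (Farah) > 4,975 (Hana) > 3,925 (Noor)
Highest eligible bid: Uma at £8,225.
Second-highest bid £5,625 exceeds the reserve £4,225 → payment £5,625.

Uma pays £5,625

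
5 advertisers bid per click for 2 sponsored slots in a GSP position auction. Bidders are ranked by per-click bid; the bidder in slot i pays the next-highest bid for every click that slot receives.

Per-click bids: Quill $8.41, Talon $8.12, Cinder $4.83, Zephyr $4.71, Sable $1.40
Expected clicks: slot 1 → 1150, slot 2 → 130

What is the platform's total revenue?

Total revenue: $9965.90

Per-click bids in order: $8.41 (Quill) > $8.12 (Talon) > $4.83 (Cinder) > …
Slot 1: Quill pays $8.12 × 1150 = $9338.00
Slot 2: Talon pays $4.83 × 130 = $627.90
Total = $9965.90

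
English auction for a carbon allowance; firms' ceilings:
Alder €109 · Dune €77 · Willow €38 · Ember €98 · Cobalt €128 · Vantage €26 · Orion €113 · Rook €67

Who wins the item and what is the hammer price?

Cobalt wins at €113

Sorting limits: 128 (Cobalt) > 113 (Orion) > 109 (Alder) > 98 (Ember) > 77 (Dune) > 67 (Rook) > …
Bidding ends when Orion exits at €113; Cobalt takes it.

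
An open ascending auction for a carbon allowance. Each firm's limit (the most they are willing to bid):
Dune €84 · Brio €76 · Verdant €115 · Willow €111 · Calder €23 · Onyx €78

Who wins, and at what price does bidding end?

Verdant wins at €111

Rule: the price rises until one bidder remains; the winner pays the price at which the last rival dropped out.
Sorting limits: 115 (Verdant) > 111 (Willow) > 84 (Dune) > 78 (Onyx) > 76 (Brio) > 23 (Calder)
Once the price passes €111, only Verdant is left; the hammer falls at Willow's limit of €111.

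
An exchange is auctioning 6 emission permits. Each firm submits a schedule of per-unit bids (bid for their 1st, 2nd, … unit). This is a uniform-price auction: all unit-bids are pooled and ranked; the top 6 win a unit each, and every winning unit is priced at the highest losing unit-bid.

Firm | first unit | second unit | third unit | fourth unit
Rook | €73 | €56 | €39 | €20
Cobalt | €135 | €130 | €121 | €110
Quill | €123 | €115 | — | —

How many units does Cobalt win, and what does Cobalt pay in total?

Cobalt: 4 units, pays €292

Pooled unit-bids ranked (top 6): 135 (Cobalt-1), 130 (Cobalt-2), 123 (Quill-1), 121 (Cobalt-3), 115 (Quill-2), 110 (Cobalt-4)
The (k+1)-th unit-bid is €73.
Cobalt wins 4 unit(s) at €73 each.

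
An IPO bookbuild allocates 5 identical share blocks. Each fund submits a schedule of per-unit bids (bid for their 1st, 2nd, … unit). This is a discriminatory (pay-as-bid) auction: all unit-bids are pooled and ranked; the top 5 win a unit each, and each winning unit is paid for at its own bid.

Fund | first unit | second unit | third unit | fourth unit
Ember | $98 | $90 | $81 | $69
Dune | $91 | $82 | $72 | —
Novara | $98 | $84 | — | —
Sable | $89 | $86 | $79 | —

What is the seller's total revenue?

All unit-bids, highest first — top 5: 98 (Ember-1), 98 (Novara-1), 91 (Dune-1), 90 (Ember-2), 89 (Sable-1)
Next rejected bid: $86 (not a price — pay-as-bid).
Each winning unit pays its own bid.
Revenue = 98 + 98 + 91 + 90 + 89 = $466.

Total revenue: $466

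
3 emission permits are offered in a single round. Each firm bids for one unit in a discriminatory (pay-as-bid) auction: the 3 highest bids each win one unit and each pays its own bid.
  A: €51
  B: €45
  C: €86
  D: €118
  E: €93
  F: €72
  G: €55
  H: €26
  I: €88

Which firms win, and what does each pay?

Ordering the bids: 118 (D), 93 (E), 88 (I), 86 (C), 72 (F), …
Winners (3 units): D, E, I.
Each winner pays its own bid: D €118, E €93, I €88.

D €118, E €93, I €88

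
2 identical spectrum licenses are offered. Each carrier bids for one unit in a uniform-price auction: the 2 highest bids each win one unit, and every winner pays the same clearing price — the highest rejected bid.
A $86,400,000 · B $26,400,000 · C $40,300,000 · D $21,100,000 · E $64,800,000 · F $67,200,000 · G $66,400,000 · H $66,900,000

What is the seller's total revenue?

Bids ranked high→low: 86,400,000 (A), 67,200,000 (F), 66,900,000 (H), 66,400,000 (G), …
The 2 highest are A, F.
First losing bid is H's $66,900,000, which sets the uniform price.
Total revenue = 2 × $66,900,000 = $133,800,000.

Total revenue: $133,800,000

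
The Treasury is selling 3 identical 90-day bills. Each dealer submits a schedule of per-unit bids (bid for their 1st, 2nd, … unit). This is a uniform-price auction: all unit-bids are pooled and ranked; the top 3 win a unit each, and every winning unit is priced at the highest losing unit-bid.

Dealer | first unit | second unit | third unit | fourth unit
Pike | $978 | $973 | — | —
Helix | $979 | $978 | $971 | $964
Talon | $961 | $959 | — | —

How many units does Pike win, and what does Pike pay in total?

Pooled unit-bids ranked (top 3): 979 (Helix-1), 978 (Pike-1), 978 (Helix-2)
First bid not allocated: $973.
Pike wins 1 unit(s) at $973 each.

Pike: 1 unit, pays $973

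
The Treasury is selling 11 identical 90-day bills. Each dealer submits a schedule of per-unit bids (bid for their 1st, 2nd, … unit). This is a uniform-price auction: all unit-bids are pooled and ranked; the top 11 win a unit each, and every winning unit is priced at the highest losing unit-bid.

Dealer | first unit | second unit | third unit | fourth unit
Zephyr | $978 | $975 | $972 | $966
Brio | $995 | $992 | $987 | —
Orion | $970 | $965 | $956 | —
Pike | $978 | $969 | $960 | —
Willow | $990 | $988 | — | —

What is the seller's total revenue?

Merging the schedules and taking the best 11: 995 (Brio-1), 992 (Brio-2), 990 (Willow-1), 988 (Willow-2), 987 (Brio-3), 978 (Zephyr-1), 978 (Pike-1), 975 (Zephyr-2), 972 (Zephyr-3), 970 (Orion-1), 969 (Pike-2)
Highest rejected unit-bid = $966.
Allocation: Brio 3, Orion 1, Pike 2, Willow 2, Zephyr 3. Every unit priced at $966.
Revenue = 11 × 966 = $10,626.

Total revenue: $10,626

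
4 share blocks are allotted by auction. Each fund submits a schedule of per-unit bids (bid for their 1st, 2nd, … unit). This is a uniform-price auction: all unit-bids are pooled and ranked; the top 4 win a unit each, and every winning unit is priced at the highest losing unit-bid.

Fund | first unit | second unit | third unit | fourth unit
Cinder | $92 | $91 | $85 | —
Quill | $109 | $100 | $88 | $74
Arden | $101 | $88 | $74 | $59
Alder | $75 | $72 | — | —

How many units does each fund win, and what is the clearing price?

All unit-bids, highest first — top 4: 109 (Quill-1), 101 (Arden-1), 100 (Quill-2), 92 (Cinder-1)
First bid not allocated: $91.
Allocation: Arden 1, Cinder 1, Quill 2.

Arden 1, Cinder 1, Quill 2; clearing price $91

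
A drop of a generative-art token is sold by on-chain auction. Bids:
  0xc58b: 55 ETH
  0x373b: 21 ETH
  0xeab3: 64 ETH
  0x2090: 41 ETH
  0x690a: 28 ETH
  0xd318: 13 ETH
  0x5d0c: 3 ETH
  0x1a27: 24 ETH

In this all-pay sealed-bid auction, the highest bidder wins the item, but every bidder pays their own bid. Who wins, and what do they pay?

Rule: the highest bidder wins the item, but every bidder pays their own bid.
Bids ranked: 64 (0xeab3) > 55 (0xc58b) > 41 (0x2090) > 28 (0x690a) > 24 (0x1a27) > 21 (0x373b) > …
0xeab3 wins with the top bid; all bids are sunk regardless.

0xeab3 pays 64 ETH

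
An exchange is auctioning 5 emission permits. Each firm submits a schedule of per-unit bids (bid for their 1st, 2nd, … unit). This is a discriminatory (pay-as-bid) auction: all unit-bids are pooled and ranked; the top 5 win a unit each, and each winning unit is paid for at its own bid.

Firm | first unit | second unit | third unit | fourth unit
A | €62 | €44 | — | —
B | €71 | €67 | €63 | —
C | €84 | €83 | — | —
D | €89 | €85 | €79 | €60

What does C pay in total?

Merging the schedules and taking the best 5: 89 (D-1), 85 (D-2), 84 (C-1), 83 (C-2), 79 (D-3)
Next rejected bid: €71 (not a price — pay-as-bid).
C's winning unit-bids: 84 + 83 = €167.

C pays €167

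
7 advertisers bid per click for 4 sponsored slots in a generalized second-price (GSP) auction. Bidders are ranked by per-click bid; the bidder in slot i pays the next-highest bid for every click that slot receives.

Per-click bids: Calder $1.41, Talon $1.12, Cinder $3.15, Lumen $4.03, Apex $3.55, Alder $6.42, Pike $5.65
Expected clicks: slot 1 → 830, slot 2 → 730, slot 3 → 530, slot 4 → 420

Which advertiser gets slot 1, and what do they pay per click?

Alder; $5.65 per click

Sorting advertisers: $6.42 (Alder) > $5.65 (Pike) > $4.03 (Lumen) > $3.55 (Apex) > $3.15 (Cinder) > …
Slot 1 goes to the first-ranked bidder, Alder, who pays the next bid down: $5.65/click.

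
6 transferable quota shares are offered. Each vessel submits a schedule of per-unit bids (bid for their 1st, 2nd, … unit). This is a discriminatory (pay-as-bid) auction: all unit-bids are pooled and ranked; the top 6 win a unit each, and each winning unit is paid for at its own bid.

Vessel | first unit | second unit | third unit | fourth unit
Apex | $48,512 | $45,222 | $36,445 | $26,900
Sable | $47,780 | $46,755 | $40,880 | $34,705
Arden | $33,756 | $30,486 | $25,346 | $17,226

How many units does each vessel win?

Apex 3, Sable 3

Pooled unit-bids ranked (top 6): 48,512 (Apex-1), 47,780 (Sable-1), 46,755 (Sable-2), 45,222 (Apex-2), 40,880 (Sable-3), 36,445 (Apex-3)
Next rejected bid: $34,705 (not a price — pay-as-bid).
Allocation: Apex 3, Sable 3.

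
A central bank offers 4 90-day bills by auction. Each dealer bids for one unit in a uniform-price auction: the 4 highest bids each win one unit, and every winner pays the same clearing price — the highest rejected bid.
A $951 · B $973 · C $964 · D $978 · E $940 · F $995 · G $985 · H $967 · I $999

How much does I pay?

Sorting: 999 (I), 995 (F), 985 (G), 978 (D), 973 (B), 967 (H), …
The 4 highest are I, F, G, D.
Highest unsuccessful bid: $973 → clearing price.
I wins → pays $973.

I pays $973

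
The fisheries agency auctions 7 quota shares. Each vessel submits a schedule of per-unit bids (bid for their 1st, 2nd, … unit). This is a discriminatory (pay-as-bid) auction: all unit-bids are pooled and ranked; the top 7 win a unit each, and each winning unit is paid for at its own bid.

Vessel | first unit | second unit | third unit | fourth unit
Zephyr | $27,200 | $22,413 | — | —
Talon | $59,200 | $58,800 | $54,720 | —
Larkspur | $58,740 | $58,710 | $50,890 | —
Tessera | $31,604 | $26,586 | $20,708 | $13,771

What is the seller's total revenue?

Total revenue: $372,664

All unit-bids, highest first — top 7: 59,200 (Talon-1), 58,800 (Talon-2), 58,740 (Larkspur-1), 58,710 (Larkspur-2), 54,720 (Talon-3), 50,890 (Larkspur-3), 31,604 (Tessera-1)
Next rejected bid: $27,200 (not a price — pay-as-bid).
Each winning unit pays its own bid.
Revenue = 59,200 + 58,800 + 58,740 + 58,710 + 54,720 + 50,890 + 31,604 = $372,664.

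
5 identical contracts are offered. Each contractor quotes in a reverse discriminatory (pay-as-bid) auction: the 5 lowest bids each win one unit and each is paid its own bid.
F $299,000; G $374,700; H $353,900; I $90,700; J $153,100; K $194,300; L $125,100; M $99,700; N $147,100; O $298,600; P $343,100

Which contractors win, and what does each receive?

I $90,700, M $99,700, L $125,100, N $147,100, J $153,100

Bids ranked low→high: 90,700 (I), 99,700 (M), 125,100 (L), 147,100 (N), 153,100 (J), 194,300 (K), 298,600 (O), …
Winners (5 units): I, M, L, N, J.
Each winner is paid its own bid: I $90,700, M $99,700, L $125,100, N $147,100, J $153,100.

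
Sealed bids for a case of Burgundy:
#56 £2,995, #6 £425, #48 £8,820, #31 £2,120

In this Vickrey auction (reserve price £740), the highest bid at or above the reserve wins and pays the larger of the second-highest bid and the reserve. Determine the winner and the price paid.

Sorting bids: 8,820 (#48) > 2,995 (#56) > 2,120 (#31) > 425 (#6)
Highest eligible bid: #48 at £8,820.
max(second-highest £2,995, reserve £740) = £2,995; the reserve does not bind.

#48 pays £2,995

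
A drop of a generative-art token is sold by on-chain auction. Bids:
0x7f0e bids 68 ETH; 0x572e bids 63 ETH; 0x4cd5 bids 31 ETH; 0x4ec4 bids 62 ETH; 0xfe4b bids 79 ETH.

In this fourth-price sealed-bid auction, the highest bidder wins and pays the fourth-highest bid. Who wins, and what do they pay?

Fourth-price sealed-bid auction: the highest bidder wins and pays the fourth-highest bid.
Sorting bids: 79 (0xfe4b) > 68 (0x7f0e) > 63 (0x572e) > 62 (0x4ec4) > 31 (0x4cd5)
0xfe4b wins; payment is bid #4 in the ranking = 62 ETH.

0xfe4b pays 62 ETH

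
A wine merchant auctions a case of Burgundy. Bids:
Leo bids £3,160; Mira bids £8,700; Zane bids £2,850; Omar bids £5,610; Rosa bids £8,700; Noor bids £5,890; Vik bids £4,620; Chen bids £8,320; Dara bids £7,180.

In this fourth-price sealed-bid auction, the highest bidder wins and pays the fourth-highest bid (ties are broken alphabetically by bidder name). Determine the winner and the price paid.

Mira pays £7,180

Bids in order: 8,700 (Mira) > 8,700 (Rosa) > 8,320 (Chen) > 7,180 (Dara) > 5,890 (Noor) > 5,610 (Omar) > …
Mira and Rosa tie at £8,700; tie-break gives it to Mira.
Mira wins; payment is bid #4 in the ranking = £7,180.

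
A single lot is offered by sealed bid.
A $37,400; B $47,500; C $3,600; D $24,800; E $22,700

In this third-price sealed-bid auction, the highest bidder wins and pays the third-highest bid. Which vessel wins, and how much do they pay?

B pays $24,800

Bids ranked: 47,500 (B) > 37,400 (A) > 24,800 (D) > 22,700 (E) > 3,600 (C)
B is highest; pays the third-highest bid, $24,800.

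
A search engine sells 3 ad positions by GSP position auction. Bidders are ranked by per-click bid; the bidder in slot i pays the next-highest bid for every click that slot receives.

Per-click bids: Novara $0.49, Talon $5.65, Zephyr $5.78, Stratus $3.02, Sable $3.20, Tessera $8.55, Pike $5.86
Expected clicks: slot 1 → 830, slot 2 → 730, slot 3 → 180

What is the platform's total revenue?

Total revenue: $10100.20

Sorting advertisers: $8.55 (Tessera) > $5.86 (Pike) > $5.78 (Zephyr) > $5.65 (Talon) > …
Slot 1: Tessera pays $5.86 × 830 = $4863.80
Slot 2: Pike pays $5.78 × 730 = $4219.40
Slot 3: Zephyr pays $5.65 × 180 = $1017.00
Total = $10100.20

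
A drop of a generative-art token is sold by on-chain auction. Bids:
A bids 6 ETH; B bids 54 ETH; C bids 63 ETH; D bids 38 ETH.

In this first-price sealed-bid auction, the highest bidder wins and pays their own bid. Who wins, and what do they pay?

C pays 63 ETH

Rule: the highest bidder wins and pays their own bid.
Bids ranked: 63 (C) > 54 (B) > 38 (D) > 6 (A)
C has the highest bid and pays exactly that: 63 ETH.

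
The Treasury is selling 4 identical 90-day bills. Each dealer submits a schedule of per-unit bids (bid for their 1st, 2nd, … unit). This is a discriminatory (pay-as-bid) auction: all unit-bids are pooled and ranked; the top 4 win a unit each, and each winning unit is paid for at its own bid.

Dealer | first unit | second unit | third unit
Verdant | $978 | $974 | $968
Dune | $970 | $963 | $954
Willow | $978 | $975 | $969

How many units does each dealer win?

Merging the schedules and taking the best 4: 978 (Verdant-1), 978 (Willow-1), 975 (Willow-2), 974 (Verdant-2)
Next rejected bid: $970 (not a price — pay-as-bid).
Allocation: Verdant 2, Willow 2.

Verdant 2, Willow 2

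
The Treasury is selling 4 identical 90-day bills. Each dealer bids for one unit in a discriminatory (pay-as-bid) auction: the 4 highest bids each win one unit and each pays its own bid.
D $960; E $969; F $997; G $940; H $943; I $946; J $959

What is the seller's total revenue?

Ordering the bids: 997 (F), 969 (E), 960 (D), 959 (J), 946 (I), 943 (H), …
The 4 highest are F, E, D, J.
Total revenue = 997 + 969 + 960 + 959 = $3,885.

Total revenue: $3,885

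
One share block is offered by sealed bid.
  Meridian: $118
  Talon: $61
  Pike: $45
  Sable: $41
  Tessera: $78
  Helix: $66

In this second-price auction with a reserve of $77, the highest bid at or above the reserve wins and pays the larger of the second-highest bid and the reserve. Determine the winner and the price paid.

Rule: the highest bid at or above the reserve wins and pays the larger of the second-highest bid and the reserve.
Bids ranked: 118 (Meridian) > 78 (Tessera) > 66 (Helix) > 61 (Talon) > 45 (Pike) > 41 (Sable)
Highest eligible bid: Meridian at $118.
Second-highest bid $78 exceeds the reserve $77 → payment $78.

Meridian pays $78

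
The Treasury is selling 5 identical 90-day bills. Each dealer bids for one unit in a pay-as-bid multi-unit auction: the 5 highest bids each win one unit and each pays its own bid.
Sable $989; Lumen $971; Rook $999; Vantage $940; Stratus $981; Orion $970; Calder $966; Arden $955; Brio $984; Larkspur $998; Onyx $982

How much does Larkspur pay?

Larkspur pays $998

Ordering the bids: 999 (Rook), 998 (Larkspur), 989 (Sable), 984 (Brio), 982 (Onyx), 981 (Stratus), 971 (Lumen), …
The 5 highest are Rook, Larkspur, Sable, Brio, Onyx.
Larkspur wins → own bid $998.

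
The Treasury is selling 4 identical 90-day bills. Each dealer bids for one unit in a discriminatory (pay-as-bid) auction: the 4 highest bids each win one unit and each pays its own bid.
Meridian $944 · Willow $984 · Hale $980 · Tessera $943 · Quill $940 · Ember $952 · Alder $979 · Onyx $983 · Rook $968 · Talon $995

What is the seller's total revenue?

Sorting: 995 (Talon), 984 (Willow), 983 (Onyx), 980 (Hale), 979 (Alder), 968 (Rook), …
The 4 highest are Talon, Willow, Onyx, Hale.
Total revenue = 995 + 984 + 983 + 980 = $3,942.

Total revenue: $3,942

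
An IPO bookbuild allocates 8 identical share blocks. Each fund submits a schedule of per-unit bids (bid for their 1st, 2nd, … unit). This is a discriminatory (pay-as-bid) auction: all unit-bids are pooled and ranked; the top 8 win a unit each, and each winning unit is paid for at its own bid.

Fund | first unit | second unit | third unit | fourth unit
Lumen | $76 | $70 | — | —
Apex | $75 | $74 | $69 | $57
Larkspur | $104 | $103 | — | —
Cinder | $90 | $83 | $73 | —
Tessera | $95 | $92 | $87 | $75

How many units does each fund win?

Cinder 2, Larkspur 2, Lumen 1, Tessera 3

Merging the schedules and taking the best 8: 104 (Larkspur-1), 103 (Larkspur-2), 95 (Tessera-1), 92 (Tessera-2), 90 (Cinder-1), 87 (Tessera-3), 83 (Cinder-2), 76 (Lumen-1)
Next rejected bid: $75 (not a price — pay-as-bid).
Allocation: Cinder 2, Larkspur 2, Lumen 1, Tessera 3.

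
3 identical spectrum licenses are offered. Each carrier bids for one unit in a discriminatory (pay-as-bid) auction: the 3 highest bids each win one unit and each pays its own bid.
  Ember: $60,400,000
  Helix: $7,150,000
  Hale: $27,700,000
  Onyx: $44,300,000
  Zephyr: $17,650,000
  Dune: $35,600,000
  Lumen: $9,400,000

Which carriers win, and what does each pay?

Ember $60,400,000, Onyx $44,300,000, Dune $35,600,000

Ordering the bids: 60,400,000 (Ember), 44,300,000 (Onyx), 35,600,000 (Dune), 27,700,000 (Hale), 17,650,000 (Zephyr), …
Top 3: Ember, Onyx, Dune.
Each winner pays its own bid: Ember $60,400,000, Onyx $44,300,000, Dune $35,600,000.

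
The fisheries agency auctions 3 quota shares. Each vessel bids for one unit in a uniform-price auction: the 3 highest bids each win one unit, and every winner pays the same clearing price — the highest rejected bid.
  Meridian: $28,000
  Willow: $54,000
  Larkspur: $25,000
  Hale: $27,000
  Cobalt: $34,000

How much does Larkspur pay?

Bids ranked high→low: 54,000 (Willow), 34,000 (Cobalt), 28,000 (Meridian), 27,000 (Hale), 25,000 (Larkspur)
The 3 highest are Willow, Cobalt, Meridian.
First losing bid is Hale's $27,000, which sets the uniform price.
Larkspur does not win → pays $0.

Larkspur pays $0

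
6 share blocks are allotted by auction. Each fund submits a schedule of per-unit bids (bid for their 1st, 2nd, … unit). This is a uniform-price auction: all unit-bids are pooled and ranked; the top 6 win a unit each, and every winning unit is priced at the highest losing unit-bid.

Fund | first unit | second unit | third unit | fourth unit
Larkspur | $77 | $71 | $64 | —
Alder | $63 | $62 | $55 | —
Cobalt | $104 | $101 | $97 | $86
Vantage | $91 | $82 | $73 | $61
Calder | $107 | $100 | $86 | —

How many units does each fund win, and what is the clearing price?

Calder 2, Cobalt 3, Vantage 1; clearing price $86

All unit-bids, highest first — top 6: 107 (Calder-1), 104 (Cobalt-1), 101 (Cobalt-2), 100 (Calder-2), 97 (Cobalt-3), 91 (Vantage-1)
The (k+1)-th unit-bid is $86.
Allocation: Calder 2, Cobalt 3, Vantage 1.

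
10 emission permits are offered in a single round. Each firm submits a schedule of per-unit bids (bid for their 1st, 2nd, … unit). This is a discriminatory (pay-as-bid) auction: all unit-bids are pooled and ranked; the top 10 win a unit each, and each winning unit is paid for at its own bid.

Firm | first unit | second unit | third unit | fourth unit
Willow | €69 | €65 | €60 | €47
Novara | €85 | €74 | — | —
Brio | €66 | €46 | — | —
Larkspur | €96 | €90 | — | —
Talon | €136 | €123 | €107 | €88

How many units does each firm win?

Brio 1, Larkspur 2, Novara 2, Talon 4, Willow 1

Merging the schedules and taking the best 10: 136 (Talon-1), 123 (Talon-2), 107 (Talon-3), 96 (Larkspur-1), 90 (Larkspur-2), 88 (Talon-4), 85 (Novara-1), 74 (Novara-2), 69 (Willow-1), 66 (Brio-1)
Next rejected bid: €65 (not a price — pay-as-bid).
Allocation: Brio 1, Larkspur 2, Novara 2, Talon 4, Willow 1.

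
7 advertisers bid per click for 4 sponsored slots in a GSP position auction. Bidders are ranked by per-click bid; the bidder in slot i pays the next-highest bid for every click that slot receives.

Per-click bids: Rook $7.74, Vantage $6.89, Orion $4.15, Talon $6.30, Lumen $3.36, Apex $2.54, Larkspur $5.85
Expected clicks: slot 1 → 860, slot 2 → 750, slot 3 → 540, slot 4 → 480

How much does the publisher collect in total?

Per-click bids in order: $7.74 (Rook) > $6.89 (Vantage) > $6.30 (Talon) > $5.85 (Larkspur) > $4.15 (Orion) > …
Slot 1: Rook pays $6.89 × 860 = $5925.40
Slot 2: Vantage pays $6.30 × 750 = $4725.00
Slot 3: Talon pays $5.85 × 540 = $3159.00
Slot 4: Larkspur pays $4.15 × 480 = $1992.00
Total = $15801.40

Total revenue: $15801.40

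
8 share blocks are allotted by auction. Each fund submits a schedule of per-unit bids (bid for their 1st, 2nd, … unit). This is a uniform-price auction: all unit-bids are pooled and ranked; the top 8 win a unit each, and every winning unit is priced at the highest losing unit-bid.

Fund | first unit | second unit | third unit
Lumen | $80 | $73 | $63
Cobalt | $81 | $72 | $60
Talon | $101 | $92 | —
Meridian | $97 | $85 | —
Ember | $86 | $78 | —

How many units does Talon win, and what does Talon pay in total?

Talon: 2 units, pays $146

All unit-bids, highest first — top 8: 101 (Talon-1), 97 (Meridian-1), 92 (Talon-2), 86 (Ember-1), 85 (Meridian-2), 81 (Cobalt-1), 80 (Lumen-1), 78 (Ember-2)
First bid not allocated: $73.
Talon wins 2 unit(s) at $73 each.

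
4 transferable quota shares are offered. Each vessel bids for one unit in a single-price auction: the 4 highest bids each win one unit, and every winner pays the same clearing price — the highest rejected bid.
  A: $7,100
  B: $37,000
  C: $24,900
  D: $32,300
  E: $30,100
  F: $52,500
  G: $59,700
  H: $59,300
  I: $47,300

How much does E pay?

E pays $0

Ordering the bids: 59,700 (G), 59,300 (H), 52,500 (F), 47,300 (I), 37,000 (B), 32,300 (D), …
Top 4: G, H, F, I.
Highest unsuccessful bid: $37,000 → clearing price.
E does not win → pays $0.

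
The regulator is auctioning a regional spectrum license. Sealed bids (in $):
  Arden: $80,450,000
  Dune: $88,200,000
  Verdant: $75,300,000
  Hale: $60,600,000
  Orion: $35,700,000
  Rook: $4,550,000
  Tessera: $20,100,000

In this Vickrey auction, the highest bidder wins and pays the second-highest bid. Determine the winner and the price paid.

Dune pays $80,450,000

Bids ranked: 88,200,000 (Dune) > 80,450,000 (Arden) > 75,300,000 (Verdant) > 60,600,000 (Hale) > 35,700,000 (Orion) > 20,100,000 (Tessera) > …
Dune is highest; pays the second-highest bid, $80,450,000.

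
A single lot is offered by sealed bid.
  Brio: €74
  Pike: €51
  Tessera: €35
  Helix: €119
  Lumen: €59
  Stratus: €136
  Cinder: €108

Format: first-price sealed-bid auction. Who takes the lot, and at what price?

Sorting bids: 136 (Stratus) > 119 (Helix) > 108 (Cinder) > 74 (Brio) > 59 (Lumen) > 51 (Pike) > …
Stratus has the highest bid and pays exactly that: €136.

Stratus pays €136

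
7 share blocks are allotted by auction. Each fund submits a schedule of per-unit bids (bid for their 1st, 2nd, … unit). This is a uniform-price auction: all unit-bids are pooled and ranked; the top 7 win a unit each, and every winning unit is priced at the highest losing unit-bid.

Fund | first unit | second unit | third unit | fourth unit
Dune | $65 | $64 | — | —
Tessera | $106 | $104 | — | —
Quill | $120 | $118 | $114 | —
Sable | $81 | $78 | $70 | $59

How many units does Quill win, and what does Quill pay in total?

All unit-bids, highest first — top 7: 120 (Quill-1), 118 (Quill-2), 114 (Quill-3), 106 (Tessera-1), 104 (Tessera-2), 81 (Sable-1), 78 (Sable-2)
First bid not allocated: $70.
Quill wins 3 unit(s) at $70 each.

Quill: 3 units, pays $210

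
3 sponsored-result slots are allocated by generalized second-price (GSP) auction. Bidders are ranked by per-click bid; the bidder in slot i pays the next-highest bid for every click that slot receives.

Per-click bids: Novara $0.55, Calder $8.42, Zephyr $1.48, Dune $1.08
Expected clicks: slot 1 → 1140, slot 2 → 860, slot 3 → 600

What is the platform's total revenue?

Total revenue: $2946.00

Per-click bids in order: $8.42 (Calder) > $1.48 (Zephyr) > $1.08 (Dune) > $0.55 (Novara)
Slot 1: Calder pays $1.48 × 1140 = $1687.20
Slot 2: Zephyr pays $1.08 × 860 = $928.80
Slot 3: Dune pays $0.55 × 600 = $330.00
Total = $2946.00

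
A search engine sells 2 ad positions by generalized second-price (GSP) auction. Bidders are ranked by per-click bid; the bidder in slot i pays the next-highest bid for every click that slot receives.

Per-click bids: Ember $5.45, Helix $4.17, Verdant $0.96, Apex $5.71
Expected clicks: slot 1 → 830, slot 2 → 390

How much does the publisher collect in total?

Total revenue: $6149.80

Sorting advertisers: $5.71 (Apex) > $5.45 (Ember) > $4.17 (Helix) > …
Slot 1: Apex pays $5.45 × 830 = $4523.50
Slot 2: Ember pays $4.17 × 390 = $1626.30
Total = $6149.80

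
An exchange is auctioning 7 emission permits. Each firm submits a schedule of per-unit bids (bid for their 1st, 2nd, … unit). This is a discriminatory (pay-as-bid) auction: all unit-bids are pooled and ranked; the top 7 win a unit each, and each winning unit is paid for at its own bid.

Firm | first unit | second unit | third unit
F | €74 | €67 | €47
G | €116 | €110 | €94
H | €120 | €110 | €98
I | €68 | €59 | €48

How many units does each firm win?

All unit-bids, highest first — top 7: 120 (H-1), 116 (G-1), 110 (G-2), 110 (H-2), 98 (H-3), 94 (G-3), 74 (F-1)
Next rejected bid: €68 (not a price — pay-as-bid).
Allocation: F 1, G 3, H 3.

F 1, G 3, H 3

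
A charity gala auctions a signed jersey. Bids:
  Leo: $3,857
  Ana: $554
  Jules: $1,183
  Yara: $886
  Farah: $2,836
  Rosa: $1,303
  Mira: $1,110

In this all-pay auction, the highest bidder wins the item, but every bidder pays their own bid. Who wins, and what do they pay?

Leo pays $3,857

All-pay auction: the highest bidder wins the item, but every bidder pays their own bid.
Bids in order: 3,857 (Leo) > 2,836 (Farah) > 1,303 (Rosa) > 1,183 (Jules) > 1,110 (Mira) > 886 (Yara) > …
Leo wins with the top bid; all bids are sunk regardless.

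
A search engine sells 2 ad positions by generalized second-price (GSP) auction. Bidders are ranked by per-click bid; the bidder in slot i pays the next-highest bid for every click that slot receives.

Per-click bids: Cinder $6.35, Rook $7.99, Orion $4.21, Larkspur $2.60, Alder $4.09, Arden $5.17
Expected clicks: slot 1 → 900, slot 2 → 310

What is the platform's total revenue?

Ranked by bid: $7.99 (Rook) > $6.35 (Cinder) > $5.17 (Arden) > …
Slot 1: Rook pays $6.35 × 900 = $5715.00
Slot 2: Cinder pays $5.17 × 310 = $1602.70
Total = $7317.70

Total revenue: $7317.70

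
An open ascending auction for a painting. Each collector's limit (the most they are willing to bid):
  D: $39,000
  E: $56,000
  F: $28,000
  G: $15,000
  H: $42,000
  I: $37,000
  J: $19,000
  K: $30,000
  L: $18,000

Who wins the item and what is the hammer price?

Rule: the price rises until one bidder remains; the winner pays the price at which the last rival dropped out.
Sorting limits: 56,000 (E) > 42,000 (H) > 39,000 (D) > 37,000 (I) > 30,000 (K) > 28,000 (F) > …
Once the price passes $42,000, only E is left; the hammer falls at H's limit of $42,000.

E wins at $42,000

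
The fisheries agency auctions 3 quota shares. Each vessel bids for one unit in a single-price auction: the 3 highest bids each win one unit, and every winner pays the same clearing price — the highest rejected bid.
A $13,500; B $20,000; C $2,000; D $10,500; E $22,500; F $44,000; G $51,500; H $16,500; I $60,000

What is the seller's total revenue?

Bids ranked high→low: 60,000 (I), 51,500 (G), 44,000 (F), 22,500 (E), 20,000 (B), …
Winners (3 units): I, G, F.
First losing bid is E's $22,500, which sets the uniform price.
Total revenue = 3 × $22,500 = $67,500.

Total revenue: $67,500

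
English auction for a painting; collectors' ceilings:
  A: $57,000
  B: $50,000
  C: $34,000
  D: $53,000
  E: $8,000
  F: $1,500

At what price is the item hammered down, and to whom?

Limits in order: 57,000 (A) > 53,000 (D) > 50,000 (B) > 34,000 (C) > 8,000 (E) > 1,500 (F)
Once the price passes $53,000, only A is left; the hammer falls at D's limit of $53,000.

A wins at $53,000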